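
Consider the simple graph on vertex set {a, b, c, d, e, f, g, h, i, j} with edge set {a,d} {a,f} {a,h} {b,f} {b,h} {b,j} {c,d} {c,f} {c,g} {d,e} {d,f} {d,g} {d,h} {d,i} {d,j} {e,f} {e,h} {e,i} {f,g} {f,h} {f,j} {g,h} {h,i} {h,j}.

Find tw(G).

3

A width-3 tree decomposition is:
Bags: B1 = {a, d, f, h}  B2 = {d, f, g, h}  B3 = {d, f, h, j}  B4 = {b, f, h, j}  B5 = {c, d, f, g}  B6 = {d, e, f, h}  B7 = {d, e, h, i}
Tree: B1–B2, B2–B3, B3–B4, B2–B5, B1–B6, B6–B7
Each bag holds 4 vertices, so the decomposition has width 3, which upper-bounds the treewidth. For the lower bound, the 4 vertices {d, f, g, h} are pairwise adjacent, and any tree decomposition puts a clique entirely inside one bag — forcing width ≥ 3. Therefore the treewidth is 3.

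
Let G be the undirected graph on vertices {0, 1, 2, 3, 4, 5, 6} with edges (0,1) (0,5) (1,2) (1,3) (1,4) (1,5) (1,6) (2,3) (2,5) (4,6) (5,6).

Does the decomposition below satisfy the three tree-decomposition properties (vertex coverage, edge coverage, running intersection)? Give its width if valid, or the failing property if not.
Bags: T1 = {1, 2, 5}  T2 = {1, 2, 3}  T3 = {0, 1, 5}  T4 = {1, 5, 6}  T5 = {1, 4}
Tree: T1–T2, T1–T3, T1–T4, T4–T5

No — edge (6,4) lies in no bag.

A tree decomposition must satisfy three properties: every vertex lies in some bag; for every edge, both endpoints lie together in some bag; and for every vertex, the bags containing it form a connected subtree. Here edge (6,4) lies in no bag, so the decomposition is invalid.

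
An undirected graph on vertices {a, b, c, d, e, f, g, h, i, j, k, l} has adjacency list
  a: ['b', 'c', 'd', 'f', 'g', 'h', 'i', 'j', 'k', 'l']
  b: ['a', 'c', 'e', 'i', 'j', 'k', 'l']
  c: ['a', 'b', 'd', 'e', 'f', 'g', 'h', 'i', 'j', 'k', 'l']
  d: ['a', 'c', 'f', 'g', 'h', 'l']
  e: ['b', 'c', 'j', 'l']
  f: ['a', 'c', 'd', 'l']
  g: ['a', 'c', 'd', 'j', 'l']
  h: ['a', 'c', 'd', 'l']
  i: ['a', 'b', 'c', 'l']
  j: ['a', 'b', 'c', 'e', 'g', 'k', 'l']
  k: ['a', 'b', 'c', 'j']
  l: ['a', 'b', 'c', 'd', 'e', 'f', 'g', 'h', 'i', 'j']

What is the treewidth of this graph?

A width-4 tree decomposition is:
Bags: B1 = {a, c, g, j, l}  B2 = {a, c, d, g, l}  B3 = {a, b, c, j, l}  B4 = {a, b, c, i, l}  B5 = {a, b, c, j, k}  B6 = {a, c, d, h, l}  B7 = {b, c, e, j, l}  B8 = {a, c, d, f, l}
Tree: B1–B2, B1–B3, B3–B4, B3–B5, B2–B6, B3–B7, B6–B8
The largest bag has 5 vertices, giving width 4; this decomposition certifies tw(G) ≤ 4. Conversely, {b, c, e, j, l} is a clique of size 5, and the vertices of any clique must share a bag in every tree decomposition; so some bag has ≥ 5 vertices and tw(G) ≥ 4. The upper and lower bounds meet at 4, so that is the treewidth.

4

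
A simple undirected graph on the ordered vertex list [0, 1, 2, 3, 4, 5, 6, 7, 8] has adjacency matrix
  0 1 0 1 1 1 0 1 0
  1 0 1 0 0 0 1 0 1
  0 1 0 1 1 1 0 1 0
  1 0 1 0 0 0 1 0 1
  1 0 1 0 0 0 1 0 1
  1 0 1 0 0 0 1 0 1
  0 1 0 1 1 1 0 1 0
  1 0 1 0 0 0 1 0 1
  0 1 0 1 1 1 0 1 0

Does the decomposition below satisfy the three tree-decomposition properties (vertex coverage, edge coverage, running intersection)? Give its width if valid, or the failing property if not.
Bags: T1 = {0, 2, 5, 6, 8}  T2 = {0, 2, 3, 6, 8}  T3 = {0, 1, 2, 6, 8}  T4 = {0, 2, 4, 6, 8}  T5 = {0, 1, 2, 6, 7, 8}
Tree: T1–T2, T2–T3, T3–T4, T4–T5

No — bags containing vertex 1 are not connected in the tree.

A tree decomposition must satisfy three properties: every vertex lies in some bag; for every edge, both endpoints lie together in some bag; and for every vertex, the bags containing it form a connected subtree. Here bags containing vertex 1 are not connected in the tree, so the decomposition is invalid.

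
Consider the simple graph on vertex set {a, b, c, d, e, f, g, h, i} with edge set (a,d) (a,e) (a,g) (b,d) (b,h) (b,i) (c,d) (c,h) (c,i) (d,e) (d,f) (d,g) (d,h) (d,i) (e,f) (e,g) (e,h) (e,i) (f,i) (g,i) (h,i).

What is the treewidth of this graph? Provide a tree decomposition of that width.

Treewidth 3.
One optimal decomposition is:
Bags: B1 = {d, e, g, i}  B2 = {d, e, h, i}  B3 = {c, d, h, i}  B4 = {d, e, f, i}  B5 = {a, d, e, g}  B6 = {b, d, h, i}
Tree: B1–B2, B2–B3, B2–B4, B1–B5, B2–B6

The largest bag has 4 vertices, giving width 3; this decomposition certifies tw(G) ≤ 3. Conversely, {a, d, e, g} is a clique of size 4, and the vertices of any clique must share a bag in every tree decomposition; so some bag has ≥ 4 vertices and tw(G) ≥ 3. Hence tw(G) = 3 exactly.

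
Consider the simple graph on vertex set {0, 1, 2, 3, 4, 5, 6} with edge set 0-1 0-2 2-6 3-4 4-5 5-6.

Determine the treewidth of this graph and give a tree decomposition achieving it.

Every bag has size at most 2, so the width is 2 − 1 = 1 and tw(G) ≤ 1. G has an edge, so its treewidth is at least 1. Therefore the treewidth is 1.

Treewidth 1.
One optimal decomposition is:
Bags: B1 = {3, 4}  B2 = {4, 5}  B3 = {5, 6}  B4 = {2, 6}  B5 = {0, 2}  B6 = {0, 1}
Tree: B1–B2, B2–B3, B3–B4, B4–B5, B5–B6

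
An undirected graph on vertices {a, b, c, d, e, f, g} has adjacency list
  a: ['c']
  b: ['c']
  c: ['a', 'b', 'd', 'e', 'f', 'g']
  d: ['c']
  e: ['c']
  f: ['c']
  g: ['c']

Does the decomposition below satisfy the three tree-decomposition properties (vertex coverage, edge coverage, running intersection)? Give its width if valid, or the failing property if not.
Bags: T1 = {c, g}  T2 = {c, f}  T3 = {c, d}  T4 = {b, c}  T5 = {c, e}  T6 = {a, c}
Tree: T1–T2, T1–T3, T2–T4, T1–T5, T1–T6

Yes; width 1.

Checking the three conditions: (i) the bags cover all of {a, b, c, d, e, f, g}; (ii) for each edge, some bag contains both endpoints; (iii) the bags containing any fixed vertex form a subtree. All hold, so the decomposition is valid with width 2 − 1 = 1.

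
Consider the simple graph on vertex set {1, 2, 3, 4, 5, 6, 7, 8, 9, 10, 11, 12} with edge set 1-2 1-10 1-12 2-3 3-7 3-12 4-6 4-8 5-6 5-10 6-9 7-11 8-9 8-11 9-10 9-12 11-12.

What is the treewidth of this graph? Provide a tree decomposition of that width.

Treewidth 3.
One optimal decomposition is:
Bags: B1 = {4, 5, 6, 8}  B2 = {5, 6, 8, 9}  B3 = {5, 8, 9, 10}  B4 = {8, 9, 10, 11}  B5 = {9, 10, 11, 12}  B6 = {1, 10, 11, 12}  B7 = {1, 7, 11, 12}  B8 = {1, 3, 7, 12}  B9 = {1, 2, 3, 7}
Tree: B1–B2, B2–B3, B3–B4, B4–B5, B5–B6, B6–B7, B7–B8, B8–B9

Every bag has size at most 4, so the width is 4 − 1 = 3 and tw(G) ≤ 3. For the lower bound: the 4 vertex sets {4,5,6}, {8}, {9}, {1,10,11,12} are disjoint, each induces a connected subgraph, and every pair is joined by at least one edge of G. Contracting each set to a single vertex therefore yields K_{4} as a minor, and since treewidth is minor-monotone, tw(G) ≥ tw(K_{4}) = 3. The upper and lower bounds meet at 3, so that is the treewidth.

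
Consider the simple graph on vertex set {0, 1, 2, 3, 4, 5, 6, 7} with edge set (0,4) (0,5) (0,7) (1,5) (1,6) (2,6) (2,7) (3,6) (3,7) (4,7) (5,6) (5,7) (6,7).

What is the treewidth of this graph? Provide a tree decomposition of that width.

The largest bag has 3 vertices, giving width 2; this decomposition certifies tw(G) ≤ 2. Conversely, {1, 5, 6} is a clique of size 3, and the vertices of any clique must share a bag in every tree decomposition; so some bag has ≥ 3 vertices and tw(G) ≥ 2. The upper and lower bounds meet at 2, so that is the treewidth.

Treewidth 2.
One such decomposition:
Bags: B1 = {3, 6, 7}  B2 = {2, 6, 7}  B3 = {5, 6, 7}  B4 = {0, 5, 7}  B5 = {0, 4, 7}  B6 = {1, 5, 6}
Tree: B1–B2, B1–B3, B3–B4, B4–B5, B3–B6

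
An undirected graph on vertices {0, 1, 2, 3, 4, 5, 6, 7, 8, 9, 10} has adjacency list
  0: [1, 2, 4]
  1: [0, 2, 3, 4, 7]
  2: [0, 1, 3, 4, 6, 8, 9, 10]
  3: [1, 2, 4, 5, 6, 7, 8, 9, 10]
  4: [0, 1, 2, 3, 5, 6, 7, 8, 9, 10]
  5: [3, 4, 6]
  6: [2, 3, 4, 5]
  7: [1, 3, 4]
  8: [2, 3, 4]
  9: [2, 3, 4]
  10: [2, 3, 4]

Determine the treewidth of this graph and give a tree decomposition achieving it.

Treewidth 3.
One such decomposition:
Bags: B1 = {2, 3, 4, 9}  B2 = {2, 3, 4, 10}  B3 = {1, 2, 3, 4}  B4 = {2, 3, 4, 8}  B5 = {0, 1, 2, 4}  B6 = {2, 3, 4, 6}  B7 = {3, 4, 5, 6}  B8 = {1, 3, 4, 7}
Tree: B1–B2, B2–B3, B2–B4, B3–B5, B4–B6, B6–B7, B3–B8

Every bag has size at most 4, so the width is 4 − 1 = 3 and tw(G) ≤ 3. Conversely, {0, 1, 2, 4} is a clique of size 4, and the vertices of any clique must share a bag in every tree decomposition; so some bag has ≥ 4 vertices and tw(G) ≥ 3. Therefore the treewidth is 3.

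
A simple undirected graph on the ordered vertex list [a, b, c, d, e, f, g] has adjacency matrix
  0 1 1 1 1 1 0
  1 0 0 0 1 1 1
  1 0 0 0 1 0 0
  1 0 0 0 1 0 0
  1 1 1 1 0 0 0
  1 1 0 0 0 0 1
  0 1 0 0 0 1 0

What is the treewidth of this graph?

A width-2 tree decomposition is:
Bags: B1 = {a, b, e}  B2 = {a, d, e}  B3 = {a, c, e}  B4 = {a, b, f}  B5 = {b, f, g}
Tree: B1–B2, B2–B3, B1–B4, B4–B5
The largest bag has 3 vertices, giving width 2; this decomposition certifies tw(G) ≤ 2. Conversely, {b, f, g} is a clique of size 3, and the vertices of any clique must share a bag in every tree decomposition; so some bag has ≥ 3 vertices and tw(G) ≥ 2. Therefore the treewidth is 2.

2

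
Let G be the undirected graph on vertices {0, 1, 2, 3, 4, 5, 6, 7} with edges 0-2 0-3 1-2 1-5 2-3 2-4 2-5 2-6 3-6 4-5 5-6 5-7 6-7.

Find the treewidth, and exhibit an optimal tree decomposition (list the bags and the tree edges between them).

The largest bag has 3 vertices, giving width 2; this decomposition certifies tw(G) ≤ 2. Conversely, {0, 2, 3} is a clique of size 3, and the vertices of any clique must share a bag in every tree decomposition; so some bag has ≥ 3 vertices and tw(G) ≥ 2. The upper and lower bounds meet at 2, so that is the treewidth.

Treewidth 2.
One optimal decomposition is:
Bags: B1 = {2, 5, 6}  B2 = {2, 3, 6}  B3 = {1, 2, 5}  B4 = {2, 4, 5}  B5 = {0, 2, 3}  B6 = {5, 6, 7}
Tree: B1–B2, B1–B3, B1–B4, B2–B5, B1–B6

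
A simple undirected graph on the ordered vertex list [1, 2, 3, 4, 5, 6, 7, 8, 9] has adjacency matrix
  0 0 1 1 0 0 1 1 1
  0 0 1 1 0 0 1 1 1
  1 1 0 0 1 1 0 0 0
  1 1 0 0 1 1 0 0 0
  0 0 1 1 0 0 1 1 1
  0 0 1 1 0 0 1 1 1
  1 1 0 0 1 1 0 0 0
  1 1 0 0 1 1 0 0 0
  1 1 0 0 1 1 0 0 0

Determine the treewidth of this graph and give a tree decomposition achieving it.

The largest bag has 5 vertices, giving width 4; this decomposition certifies tw(G) ≤ 4. For the lower bound: the 5 vertex sets {4,6}, {2,8}, {3,5}, {1}, {9} are disjoint, each induces a connected subgraph, and every pair is joined by at least one edge of G. Contracting each set to a single vertex therefore yields K_{5} as a minor, and since treewidth is minor-monotone, tw(G) ≥ tw(K_{5}) = 4. The upper and lower bounds meet at 4, so that is the treewidth.

Treewidth 4.
Bags: B1 = {1, 2, 4, 5, 6}  B2 = {1, 2, 5, 6, 8}  B3 = {1, 2, 3, 5, 6}  B4 = {1, 2, 5, 6, 9}  B5 = {1, 2, 5, 6, 7}
Tree: B1–B2, B2–B3, B3–B4, B4–B5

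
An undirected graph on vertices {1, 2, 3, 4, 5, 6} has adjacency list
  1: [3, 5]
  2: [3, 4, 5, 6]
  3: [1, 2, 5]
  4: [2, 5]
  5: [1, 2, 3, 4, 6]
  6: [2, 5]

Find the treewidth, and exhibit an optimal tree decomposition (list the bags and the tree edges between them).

Every bag has size at most 3, so the width is 3 − 1 = 2 and tw(G) ≤ 2. On the other hand G contains the 3-clique {1, 3, 5}. A clique must lie in a single bag of any decomposition, so no decomposition can have width below 2. Therefore the treewidth is 2.

Treewidth 2.
One such decomposition:
Bags: B1 = {2, 3, 5}  B2 = {2, 4, 5}  B3 = {2, 5, 6}  B4 = {1, 3, 5}
Tree: B1–B2, B1–B3, B1–B4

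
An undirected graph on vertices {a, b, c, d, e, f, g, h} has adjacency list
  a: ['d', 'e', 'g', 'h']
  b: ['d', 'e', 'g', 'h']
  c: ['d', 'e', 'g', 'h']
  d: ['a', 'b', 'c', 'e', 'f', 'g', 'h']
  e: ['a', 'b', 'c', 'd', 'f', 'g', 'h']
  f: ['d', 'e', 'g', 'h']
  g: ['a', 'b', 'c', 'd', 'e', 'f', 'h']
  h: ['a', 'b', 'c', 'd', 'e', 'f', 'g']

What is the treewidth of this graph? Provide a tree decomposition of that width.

Every bag has size at most 5, so the width is 5 − 1 = 4 and tw(G) ≤ 4. For the lower bound, the 5 vertices {d, e, f, g, h} are pairwise adjacent, and any tree decomposition puts a clique entirely inside one bag — forcing width ≥ 4. The upper and lower bounds meet at 4, so that is the treewidth.

Treewidth 4.
One optimal decomposition is:
Bags: B1 = {b, d, e, g, h}  B2 = {d, e, f, g, h}  B3 = {c, d, e, g, h}  B4 = {a, d, e, g, h}
Tree: B1–B2, B2–B3, B1–B4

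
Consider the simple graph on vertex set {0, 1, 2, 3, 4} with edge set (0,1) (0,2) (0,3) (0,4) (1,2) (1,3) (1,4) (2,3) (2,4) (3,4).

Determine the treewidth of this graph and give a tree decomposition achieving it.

Treewidth 4.
One such decomposition:
Bags: B1 = {0, 1, 2, 3, 4}
Tree: (single bag)

A single bag containing all 5 vertices is trivially a valid decomposition of width 4. On the other hand G contains the 5-clique {0, 1, 2, 3, 4}. A clique must lie in a single bag of any decomposition, so no decomposition can have width below 4. The upper and lower bounds meet at 4, so that is the treewidth.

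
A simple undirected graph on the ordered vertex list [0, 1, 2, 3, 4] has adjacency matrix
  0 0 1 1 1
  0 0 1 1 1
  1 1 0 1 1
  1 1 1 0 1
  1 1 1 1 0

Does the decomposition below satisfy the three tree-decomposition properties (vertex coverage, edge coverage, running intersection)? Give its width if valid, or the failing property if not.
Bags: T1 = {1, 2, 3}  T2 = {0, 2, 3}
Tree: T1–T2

A tree decomposition must satisfy three properties: every vertex lies in some bag; for every edge, both endpoints lie together in some bag; and for every vertex, the bags containing it form a connected subtree. Here vertex 4 appears in no bag, so the decomposition is invalid.

No — vertex 4 appears in no bag.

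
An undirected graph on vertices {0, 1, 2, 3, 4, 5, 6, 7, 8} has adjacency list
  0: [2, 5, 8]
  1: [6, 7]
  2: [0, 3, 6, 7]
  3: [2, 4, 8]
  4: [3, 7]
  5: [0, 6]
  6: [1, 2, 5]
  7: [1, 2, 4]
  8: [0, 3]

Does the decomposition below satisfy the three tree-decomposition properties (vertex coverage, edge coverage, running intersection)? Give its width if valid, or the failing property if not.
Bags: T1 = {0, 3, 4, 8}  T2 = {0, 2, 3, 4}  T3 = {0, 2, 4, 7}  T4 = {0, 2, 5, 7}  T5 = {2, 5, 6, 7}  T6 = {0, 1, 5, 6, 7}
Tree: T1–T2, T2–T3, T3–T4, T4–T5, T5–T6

No — bags containing vertex 0 are not connected in the tree.

A tree decomposition must satisfy three properties: every vertex lies in some bag; for every edge, both endpoints lie together in some bag; and for every vertex, the bags containing it form a connected subtree. Here bags containing vertex 0 are not connected in the tree, so the decomposition is invalid.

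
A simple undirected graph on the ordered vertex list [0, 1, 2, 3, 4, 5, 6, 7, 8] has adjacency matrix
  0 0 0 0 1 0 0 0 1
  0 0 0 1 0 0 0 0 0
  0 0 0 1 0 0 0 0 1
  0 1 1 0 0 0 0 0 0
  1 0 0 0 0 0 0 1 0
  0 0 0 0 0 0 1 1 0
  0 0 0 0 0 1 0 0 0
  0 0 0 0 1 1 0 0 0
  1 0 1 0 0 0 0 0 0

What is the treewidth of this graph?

1

A width-1 tree decomposition is:
Bags: B1 = {5, 6}  B2 = {5, 7}  B3 = {4, 7}  B4 = {0, 4}  B5 = {0, 8}  B6 = {2, 8}  B7 = {2, 3}  B8 = {1, 3}
Tree: B1–B2, B2–B3, B3–B4, B4–B5, B5–B6, B6–B7, B7–B8
Each bag holds 2 vertices, so the decomposition has width 1, which upper-bounds the treewidth. Any graph with an edge has treewidth ≥ 1, and G has the edge 6–5. Therefore the treewidth is 1.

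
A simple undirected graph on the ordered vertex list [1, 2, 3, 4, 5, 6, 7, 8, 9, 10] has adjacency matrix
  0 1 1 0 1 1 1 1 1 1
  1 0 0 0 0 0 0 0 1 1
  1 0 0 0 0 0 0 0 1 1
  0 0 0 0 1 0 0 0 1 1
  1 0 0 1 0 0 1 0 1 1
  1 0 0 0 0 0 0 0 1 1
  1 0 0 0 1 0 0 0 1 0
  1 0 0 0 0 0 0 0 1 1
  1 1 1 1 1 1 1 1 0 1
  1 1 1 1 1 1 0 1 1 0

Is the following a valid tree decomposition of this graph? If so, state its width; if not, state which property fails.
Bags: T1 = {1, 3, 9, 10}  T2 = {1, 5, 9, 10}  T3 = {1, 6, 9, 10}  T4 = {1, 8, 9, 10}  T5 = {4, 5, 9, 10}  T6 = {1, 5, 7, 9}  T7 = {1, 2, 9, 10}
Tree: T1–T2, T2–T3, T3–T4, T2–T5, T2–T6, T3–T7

Checking the three conditions: (i) the bags cover all of {1, 2, 3, 4, 5, 6, 7, 8, 9, 10}; (ii) for each edge, some bag contains both endpoints; (iii) the bags containing any fixed vertex form a subtree. All hold, so the decomposition is valid with width 4 − 1 = 3.

Yes; width 3.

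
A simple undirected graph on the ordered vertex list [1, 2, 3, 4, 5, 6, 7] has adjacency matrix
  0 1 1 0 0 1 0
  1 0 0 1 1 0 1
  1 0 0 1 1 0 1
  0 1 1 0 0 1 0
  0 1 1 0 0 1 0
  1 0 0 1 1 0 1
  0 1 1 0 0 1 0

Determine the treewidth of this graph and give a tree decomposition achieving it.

Treewidth 3.
Bags: B1 = {1, 2, 3, 6}  B2 = {2, 3, 6, 7}  B3 = {2, 3, 5, 6}  B4 = {2, 3, 4, 6}
Tree: B1–B2, B2–B3, B3–B4

Each bag holds 4 vertices, so the decomposition has width 3, which upper-bounds the treewidth. For the lower bound: the 4 vertex sets {1,2}, {6,7}, {3}, {5} are disjoint, each induces a connected subgraph, and every pair is joined by at least one edge of G. Contracting each set to a single vertex therefore yields K_{4} as a minor, and since treewidth is minor-monotone, tw(G) ≥ tw(K_{4}) = 3. Hence tw(G) = 3 exactly.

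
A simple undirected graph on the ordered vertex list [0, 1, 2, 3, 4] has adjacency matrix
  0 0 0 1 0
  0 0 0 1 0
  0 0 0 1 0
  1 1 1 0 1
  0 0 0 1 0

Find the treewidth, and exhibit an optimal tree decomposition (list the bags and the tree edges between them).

Treewidth 1.
One such decomposition:
Bags: B1 = {2, 3}  B2 = {1, 3}  B3 = {0, 3}  B4 = {3, 4}
Tree: B1–B2, B1–B3, B2–B4

Every bag has size at most 2, so the width is 2 − 1 = 1 and tw(G) ≤ 1. Since G has at least one edge (e.g. 3–2), it is not an edgeless graph, so tw(G) ≥ 1. The upper and lower bounds meet at 1, so that is the treewidth.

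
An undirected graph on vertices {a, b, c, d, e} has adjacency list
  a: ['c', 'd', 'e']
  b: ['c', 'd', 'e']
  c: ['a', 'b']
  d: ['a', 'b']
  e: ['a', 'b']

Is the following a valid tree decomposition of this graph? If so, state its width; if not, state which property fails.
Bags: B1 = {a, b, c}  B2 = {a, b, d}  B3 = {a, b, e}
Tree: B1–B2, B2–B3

Every vertex of G appears in some bag (union = {a, b, c, d, e}); every edge is covered by a bag; and for each vertex v the set of bags containing v is connected in the bag tree. The decomposition is therefore valid. The largest bag has 3 vertices, so the width is 2.

Yes; width 2.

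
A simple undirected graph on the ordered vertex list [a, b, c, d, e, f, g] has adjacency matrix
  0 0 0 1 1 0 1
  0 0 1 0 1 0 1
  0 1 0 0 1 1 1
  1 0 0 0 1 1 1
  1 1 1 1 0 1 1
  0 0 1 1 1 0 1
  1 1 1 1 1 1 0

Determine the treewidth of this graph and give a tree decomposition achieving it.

Treewidth 3.
One such decomposition:
Bags: B1 = {c, e, f, g}  B2 = {d, e, f, g}  B3 = {b, c, e, g}  B4 = {a, d, e, g}
Tree: B1–B2, B1–B3, B2–B4

Each bag holds 4 vertices, so the decomposition has width 3, which upper-bounds the treewidth. On the other hand G contains the 4-clique {d, e, f, g}. A clique must lie in a single bag of any decomposition, so no decomposition can have width below 3. Combining the bounds, tw(G) = 3.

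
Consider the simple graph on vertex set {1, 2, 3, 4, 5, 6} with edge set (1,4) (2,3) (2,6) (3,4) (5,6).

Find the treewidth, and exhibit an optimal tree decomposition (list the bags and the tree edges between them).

Treewidth 1.
One such decomposition:
Bags: B1 = {1, 4}  B2 = {3, 4}  B3 = {2, 3}  B4 = {2, 6}  B5 = {5, 6}
Tree: B1–B2, B2–B3, B3–B4, B4–B5

The largest bag has 2 vertices, giving width 1; this decomposition certifies tw(G) ≤ 1. Any graph with an edge has treewidth ≥ 1, and G has the edge 1–4. Hence tw(G) = 1 exactly.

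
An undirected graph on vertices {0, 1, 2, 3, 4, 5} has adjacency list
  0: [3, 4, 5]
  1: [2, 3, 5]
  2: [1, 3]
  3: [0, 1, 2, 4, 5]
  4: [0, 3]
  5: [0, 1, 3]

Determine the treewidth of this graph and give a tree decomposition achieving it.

Treewidth 2.
One such decomposition:
Bags: B1 = {1, 3, 5}  B2 = {0, 3, 5}  B3 = {1, 2, 3}  B4 = {0, 3, 4}
Tree: B1–B2, B1–B3, B2–B4

The largest bag has 3 vertices, giving width 2; this decomposition certifies tw(G) ≤ 2. Conversely, {0, 3, 4} is a clique of size 3, and the vertices of any clique must share a bag in every tree decomposition; so some bag has ≥ 3 vertices and tw(G) ≥ 2. Hence tw(G) = 2 exactly.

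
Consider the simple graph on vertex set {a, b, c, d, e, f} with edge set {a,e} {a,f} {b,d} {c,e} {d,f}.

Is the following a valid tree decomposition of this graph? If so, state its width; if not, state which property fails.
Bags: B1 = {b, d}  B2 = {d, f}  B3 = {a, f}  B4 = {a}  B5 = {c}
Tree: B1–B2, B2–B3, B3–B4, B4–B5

A tree decomposition must satisfy three properties: every vertex lies in some bag; for every edge, both endpoints lie together in some bag; and for every vertex, the bags containing it form a connected subtree. Here vertex e appears in no bag, so the decomposition is invalid.

No — vertex e appears in no bag.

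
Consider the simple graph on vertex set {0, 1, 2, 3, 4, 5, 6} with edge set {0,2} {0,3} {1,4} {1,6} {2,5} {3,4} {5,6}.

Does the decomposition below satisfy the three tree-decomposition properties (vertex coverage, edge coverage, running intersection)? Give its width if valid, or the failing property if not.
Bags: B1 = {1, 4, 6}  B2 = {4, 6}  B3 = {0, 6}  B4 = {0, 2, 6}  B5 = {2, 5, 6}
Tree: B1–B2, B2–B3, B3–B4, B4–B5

A tree decomposition must satisfy three properties: every vertex lies in some bag; for every edge, both endpoints lie together in some bag; and for every vertex, the bags containing it form a connected subtree. Here vertex 3 appears in no bag, so the decomposition is invalid.

No — vertex 3 appears in no bag.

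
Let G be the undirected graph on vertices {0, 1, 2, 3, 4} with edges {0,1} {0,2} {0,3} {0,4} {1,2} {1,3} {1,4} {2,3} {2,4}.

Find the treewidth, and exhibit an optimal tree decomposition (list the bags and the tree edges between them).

Treewidth 3.
Bags: B1 = {0, 1, 2, 4}  B2 = {0, 1, 2, 3}
Tree: B1–B2

Each bag holds 4 vertices, so the decomposition has width 3, which upper-bounds the treewidth. On the other hand G contains the 4-clique {0, 1, 2, 3}. A clique must lie in a single bag of any decomposition, so no decomposition can have width below 3. Therefore the treewidth is 3.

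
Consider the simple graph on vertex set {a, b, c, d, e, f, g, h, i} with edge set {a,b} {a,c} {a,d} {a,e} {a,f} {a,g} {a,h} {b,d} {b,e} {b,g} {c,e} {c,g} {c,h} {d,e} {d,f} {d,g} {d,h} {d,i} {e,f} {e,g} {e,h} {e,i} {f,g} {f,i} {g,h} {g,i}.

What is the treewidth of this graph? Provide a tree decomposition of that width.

Each bag holds 5 vertices, so the decomposition has width 4, which upper-bounds the treewidth. On the other hand G contains the 5-clique {a, d, e, g, h}. A clique must lie in a single bag of any decomposition, so no decomposition can have width below 4. The upper and lower bounds meet at 4, so that is the treewidth.

Treewidth 4.
One optimal decomposition is:
Bags: B1 = {a, d, e, g, h}  B2 = {a, b, d, e, g}  B3 = {a, d, e, f, g}  B4 = {d, e, f, g, i}  B5 = {a, c, e, g, h}
Tree: B1–B2, B1–B3, B3–B4, B1–B5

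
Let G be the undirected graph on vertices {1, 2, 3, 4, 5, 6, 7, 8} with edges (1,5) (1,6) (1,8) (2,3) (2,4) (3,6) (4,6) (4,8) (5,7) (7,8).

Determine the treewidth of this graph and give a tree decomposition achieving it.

Treewidth 2.
One optimal decomposition is:
Bags: B1 = {2, 3, 6}  B2 = {2, 4, 6}  B3 = {1, 4, 6}  B4 = {1, 4, 8}  B5 = {1, 5, 8}  B6 = {5, 7, 8}
Tree: B1–B2, B2–B3, B3–B4, B4–B5, B5–B6

Each bag holds 3 vertices, so the decomposition has width 2, which upper-bounds the treewidth. Since 3–2–4–6–3 is a cycle in G, G is not acyclic. Forests are exactly the graphs of treewidth ≤ 1, so tw(G) ≥ 2. Therefore the treewidth is 2.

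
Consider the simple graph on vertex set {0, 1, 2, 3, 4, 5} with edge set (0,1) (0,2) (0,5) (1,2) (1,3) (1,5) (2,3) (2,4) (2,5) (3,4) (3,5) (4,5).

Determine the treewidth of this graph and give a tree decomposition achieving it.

Treewidth 3.
Bags: B1 = {0, 1, 2, 5}  B2 = {1, 2, 3, 5}  B3 = {2, 3, 4, 5}
Tree: B1–B2, B2–B3

Each bag holds 4 vertices, so the decomposition has width 3, which upper-bounds the treewidth. On the other hand G contains the 4-clique {0, 1, 2, 5}. A clique must lie in a single bag of any decomposition, so no decomposition can have width below 3. Combining the bounds, tw(G) = 3.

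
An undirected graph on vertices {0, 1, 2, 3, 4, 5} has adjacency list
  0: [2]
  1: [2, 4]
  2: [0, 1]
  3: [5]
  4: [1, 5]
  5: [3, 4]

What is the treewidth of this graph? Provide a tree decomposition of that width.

Treewidth 1.
One such decomposition:
Bags: B1 = {0, 2}  B2 = {1, 2}  B3 = {1, 4}  B4 = {4, 5}  B5 = {3, 5}
Tree: B1–B2, B2–B3, B3–B4, B4–B5

The largest bag has 2 vertices, giving width 1; this decomposition certifies tw(G) ≤ 1. Any graph with an edge has treewidth ≥ 1, and G has the edge 0–2. Combining the bounds, tw(G) = 1.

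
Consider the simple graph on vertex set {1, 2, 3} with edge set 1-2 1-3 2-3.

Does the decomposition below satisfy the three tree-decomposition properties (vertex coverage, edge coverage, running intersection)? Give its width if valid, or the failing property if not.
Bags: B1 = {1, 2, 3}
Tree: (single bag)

Checking the three conditions: (i) the bags cover all of {1, 2, 3}; (ii) for each edge, some bag contains both endpoints; (iii) the bags containing any fixed vertex form a subtree. All hold, so the decomposition is valid with width 3 − 1 = 2.

Yes; width 2.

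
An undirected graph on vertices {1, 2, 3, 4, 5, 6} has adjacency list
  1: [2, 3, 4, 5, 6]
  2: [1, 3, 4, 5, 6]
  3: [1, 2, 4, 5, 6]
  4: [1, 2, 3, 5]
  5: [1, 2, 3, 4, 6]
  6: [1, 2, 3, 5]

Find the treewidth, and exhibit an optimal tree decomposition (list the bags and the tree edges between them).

Treewidth 4.
One such decomposition:
Bags: B1 = {1, 2, 3, 5, 6}  B2 = {1, 2, 3, 4, 5}
Tree: B1–B2

The largest bag has 5 vertices, giving width 4; this decomposition certifies tw(G) ≤ 4. On the other hand G contains the 5-clique {1, 2, 3, 4, 5}. A clique must lie in a single bag of any decomposition, so no decomposition can have width below 4. Hence tw(G) = 4 exactly.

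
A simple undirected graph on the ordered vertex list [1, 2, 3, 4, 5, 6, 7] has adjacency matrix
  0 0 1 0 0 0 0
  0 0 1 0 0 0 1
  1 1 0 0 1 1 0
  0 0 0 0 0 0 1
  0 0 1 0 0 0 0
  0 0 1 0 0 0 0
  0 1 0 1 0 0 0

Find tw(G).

A width-1 tree decomposition is:
Bags: B1 = {1, 3}  B2 = {2, 3}  B3 = {2, 7}  B4 = {4, 7}  B5 = {3, 5}  B6 = {3, 6}
Tree: B1–B2, B2–B3, B3–B4, B2–B5, B1–B6
Each bag holds 2 vertices, so the decomposition has width 1, which upper-bounds the treewidth. G has an edge, so its treewidth is at least 1. Therefore the treewidth is 1.

1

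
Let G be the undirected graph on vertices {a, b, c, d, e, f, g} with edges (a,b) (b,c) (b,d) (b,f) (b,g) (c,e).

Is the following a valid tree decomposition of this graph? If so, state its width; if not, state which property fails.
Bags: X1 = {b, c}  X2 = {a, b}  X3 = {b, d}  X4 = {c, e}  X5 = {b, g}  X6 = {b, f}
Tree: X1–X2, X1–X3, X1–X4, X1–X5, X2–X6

Every vertex of G appears in some bag (union = {a, b, c, d, e, f, g}); every edge is covered by a bag; and for each vertex v the set of bags containing v is connected in the bag tree. The decomposition is therefore valid. The largest bag has 2 vertices, so the width is 1.

Yes; width 1.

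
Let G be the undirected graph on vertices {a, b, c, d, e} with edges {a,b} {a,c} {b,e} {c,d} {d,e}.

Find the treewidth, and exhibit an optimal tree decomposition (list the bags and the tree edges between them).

Treewidth 2.
One optimal decomposition is:
Bags: B1 = {a, c, d}  B2 = {a, d, e}  B3 = {a, b, e}
Tree: B1–B2, B2–B3

The largest bag has 3 vertices, giving width 2; this decomposition certifies tw(G) ≤ 2. The edges a–c–d–e–b–a form a cycle, so G is not a tree and its treewidth is at least 2. Hence tw(G) = 2 exactly.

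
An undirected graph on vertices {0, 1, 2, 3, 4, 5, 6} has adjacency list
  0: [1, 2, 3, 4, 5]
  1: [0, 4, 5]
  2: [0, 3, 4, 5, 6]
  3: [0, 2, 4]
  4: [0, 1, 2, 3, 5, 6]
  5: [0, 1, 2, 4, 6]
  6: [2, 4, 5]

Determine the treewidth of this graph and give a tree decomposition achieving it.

Treewidth 3.
Bags: B1 = {0, 1, 4, 5}  B2 = {0, 2, 4, 5}  B3 = {2, 4, 5, 6}  B4 = {0, 2, 3, 4}
Tree: B1–B2, B2–B3, B2–B4

The largest bag has 4 vertices, giving width 3; this decomposition certifies tw(G) ≤ 3. On the other hand G contains the 4-clique {0, 1, 4, 5}. A clique must lie in a single bag of any decomposition, so no decomposition can have width below 3. Hence tw(G) = 3 exactly.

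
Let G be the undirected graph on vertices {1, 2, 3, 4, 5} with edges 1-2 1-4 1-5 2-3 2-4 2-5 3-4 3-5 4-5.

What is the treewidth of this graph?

3

A width-3 tree decomposition is:
Bags: B1 = {2, 3, 4, 5}  B2 = {1, 2, 4, 5}
Tree: B1–B2
Each bag holds 4 vertices, so the decomposition has width 3, which upper-bounds the treewidth. For the lower bound, the 4 vertices {1, 2, 4, 5} are pairwise adjacent, and any tree decomposition puts a clique entirely inside one bag — forcing width ≥ 3. The upper and lower bounds meet at 3, so that is the treewidth.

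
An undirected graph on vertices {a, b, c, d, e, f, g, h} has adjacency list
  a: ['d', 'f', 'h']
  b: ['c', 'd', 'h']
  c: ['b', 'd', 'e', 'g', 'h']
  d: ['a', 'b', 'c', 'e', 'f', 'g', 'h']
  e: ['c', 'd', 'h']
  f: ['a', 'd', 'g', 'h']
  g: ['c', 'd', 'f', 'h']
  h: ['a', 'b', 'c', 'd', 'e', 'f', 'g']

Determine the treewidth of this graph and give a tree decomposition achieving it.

Treewidth 3.
Bags: B1 = {b, c, d, h}  B2 = {c, d, g, h}  B3 = {d, f, g, h}  B4 = {c, d, e, h}  B5 = {a, d, f, h}
Tree: B1–B2, B2–B3, B2–B4, B3–B5

Every bag has size at most 4, so the width is 4 − 1 = 3 and tw(G) ≤ 3. On the other hand G contains the 4-clique {a, d, f, h}. A clique must lie in a single bag of any decomposition, so no decomposition can have width below 3. Combining the bounds, tw(G) = 3.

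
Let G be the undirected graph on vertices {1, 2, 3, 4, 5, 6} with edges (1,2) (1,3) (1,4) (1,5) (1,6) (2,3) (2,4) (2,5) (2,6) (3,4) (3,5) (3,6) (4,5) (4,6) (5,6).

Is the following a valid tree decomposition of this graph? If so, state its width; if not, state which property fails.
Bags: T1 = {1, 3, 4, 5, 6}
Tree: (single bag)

No — vertex 2 appears in no bag.

A tree decomposition must satisfy three properties: every vertex lies in some bag; for every edge, both endpoints lie together in some bag; and for every vertex, the bags containing it form a connected subtree. Here vertex 2 appears in no bag, so the decomposition is invalid.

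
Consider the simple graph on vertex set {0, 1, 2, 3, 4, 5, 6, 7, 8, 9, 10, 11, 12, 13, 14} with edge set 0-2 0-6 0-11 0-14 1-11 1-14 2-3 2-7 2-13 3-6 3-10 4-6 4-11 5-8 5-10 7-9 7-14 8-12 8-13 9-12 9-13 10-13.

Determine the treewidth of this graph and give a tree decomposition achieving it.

Treewidth 3.
One optimal decomposition is:
Bags: B1 = {1, 4, 11, 14}  B2 = {0, 4, 11, 14}  B3 = {0, 4, 6, 14}  B4 = {0, 6, 7, 14}  B5 = {0, 2, 6, 7}  B6 = {2, 3, 6, 7}  B7 = {2, 3, 7, 9}  B8 = {2, 3, 9, 13}  B9 = {3, 9, 10, 13}  B10 = {9, 10, 12, 13}  B11 = {8, 10, 12, 13}  B12 = {5, 8, 10, 12}
Tree: B1–B2, B2–B3, B3–B4, B4–B5, B5–B6, B6–B7, B7–B8, B8–B9, B9–B10, B10–B11, B11–B12

Every bag has size at most 4, so the width is 4 − 1 = 3 and tw(G) ≤ 3. For the lower bound: the 4 vertex sets {1,4,11}, {14}, {0}, {2,3,6,7} are disjoint, each induces a connected subgraph, and every pair is joined by at least one edge of G. Contracting each set to a single vertex therefore yields K_{4} as a minor, and since treewidth is minor-monotone, tw(G) ≥ tw(K_{4}) = 3. The upper and lower bounds meet at 3, so that is the treewidth.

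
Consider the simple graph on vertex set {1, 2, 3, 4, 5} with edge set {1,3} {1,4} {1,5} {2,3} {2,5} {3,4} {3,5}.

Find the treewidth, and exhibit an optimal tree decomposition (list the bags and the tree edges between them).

The largest bag has 3 vertices, giving width 2; this decomposition certifies tw(G) ≤ 2. Conversely, {1, 3, 4} is a clique of size 3, and the vertices of any clique must share a bag in every tree decomposition; so some bag has ≥ 3 vertices and tw(G) ≥ 2. Combining the bounds, tw(G) = 2.

Treewidth 2.
One such decomposition:
Bags: B1 = {1, 3, 4}  B2 = {1, 3, 5}  B3 = {2, 3, 5}
Tree: B1–B2, B2–B3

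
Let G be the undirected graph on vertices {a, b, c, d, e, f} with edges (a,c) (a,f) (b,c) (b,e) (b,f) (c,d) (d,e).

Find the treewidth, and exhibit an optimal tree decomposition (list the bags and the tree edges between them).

Treewidth 2.
One optimal decomposition is:
Bags: B1 = {a, c, f}  B2 = {b, c, f}  B3 = {b, c, d}  B4 = {b, d, e}
Tree: B1–B2, B2–B3, B3–B4

Every bag has size at most 3, so the width is 3 − 1 = 2 and tw(G) ≤ 2. For the lower bound, G contains the cycle a–f–b–c–a, so G is not a forest; only forests have treewidth ≤ 1, hence tw(G) ≥ 2. The upper and lower bounds meet at 2, so that is the treewidth.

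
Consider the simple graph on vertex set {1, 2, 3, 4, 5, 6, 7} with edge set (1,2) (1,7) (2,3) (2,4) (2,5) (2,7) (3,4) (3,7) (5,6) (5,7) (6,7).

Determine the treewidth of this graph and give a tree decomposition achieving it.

Each bag holds 3 vertices, so the decomposition has width 2, which upper-bounds the treewidth. For the lower bound, the 3 vertices {2, 3, 4} are pairwise adjacent, and any tree decomposition puts a clique entirely inside one bag — forcing width ≥ 2. Combining the bounds, tw(G) = 2.

Treewidth 2.
One optimal decomposition is:
Bags: B1 = {5, 6, 7}  B2 = {2, 5, 7}  B3 = {2, 3, 7}  B4 = {2, 3, 4}  B5 = {1, 2, 7}
Tree: B1–B2, B2–B3, B3–B4, B3–B5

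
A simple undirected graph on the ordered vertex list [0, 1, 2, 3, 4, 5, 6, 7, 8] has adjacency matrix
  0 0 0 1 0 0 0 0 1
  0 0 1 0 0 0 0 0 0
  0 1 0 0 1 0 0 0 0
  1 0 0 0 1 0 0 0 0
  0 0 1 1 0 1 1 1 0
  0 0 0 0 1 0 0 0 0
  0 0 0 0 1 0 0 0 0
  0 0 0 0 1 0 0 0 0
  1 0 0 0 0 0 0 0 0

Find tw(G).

A width-1 tree decomposition is:
Bags: B1 = {3, 4}  B2 = {4, 6}  B3 = {0, 3}  B4 = {4, 7}  B5 = {4, 5}  B6 = {2, 4}  B7 = {1, 2}  B8 = {0, 8}
Tree: B1–B2, B1–B3, B2–B4, B4–B5, B2–B6, B6–B7, B3–B8
Every bag has size at most 2, so the width is 2 − 1 = 1 and tw(G) ≤ 1. G has an edge, so its treewidth is at least 1. Therefore the treewidth is 1.

1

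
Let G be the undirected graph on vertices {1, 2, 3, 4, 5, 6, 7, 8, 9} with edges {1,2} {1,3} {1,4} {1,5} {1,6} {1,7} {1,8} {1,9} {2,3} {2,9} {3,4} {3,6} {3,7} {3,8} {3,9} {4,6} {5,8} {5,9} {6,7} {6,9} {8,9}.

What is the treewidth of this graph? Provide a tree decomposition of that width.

Every bag has size at most 4, so the width is 4 − 1 = 3 and tw(G) ≤ 3. On the other hand G contains the 4-clique {1, 3, 8, 9}. A clique must lie in a single bag of any decomposition, so no decomposition can have width below 3. The upper and lower bounds meet at 3, so that is the treewidth.

Treewidth 3.
One such decomposition:
Bags: B1 = {1, 3, 6, 9}  B2 = {1, 3, 6, 7}  B3 = {1, 3, 4, 6}  B4 = {1, 3, 8, 9}  B5 = {1, 5, 8, 9}  B6 = {1, 2, 3, 9}
Tree: B1–B2, B2–B3, B1–B4, B4–B5, B4–B6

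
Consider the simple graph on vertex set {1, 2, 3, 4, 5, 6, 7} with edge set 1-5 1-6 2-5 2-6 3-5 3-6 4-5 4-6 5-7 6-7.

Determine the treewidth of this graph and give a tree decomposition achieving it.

Treewidth 2.
One such decomposition:
Bags: B1 = {3, 5, 6}  B2 = {5, 6, 7}  B3 = {1, 5, 6}  B4 = {2, 5, 6}  B5 = {4, 5, 6}
Tree: B1–B2, B2–B3, B3–B4, B4–B5

Each bag holds 3 vertices, so the decomposition has width 2, which upper-bounds the treewidth. The edges 5–3–6–7–5 form a cycle, so G is not a tree and its treewidth is at least 2. Hence tw(G) = 2 exactly.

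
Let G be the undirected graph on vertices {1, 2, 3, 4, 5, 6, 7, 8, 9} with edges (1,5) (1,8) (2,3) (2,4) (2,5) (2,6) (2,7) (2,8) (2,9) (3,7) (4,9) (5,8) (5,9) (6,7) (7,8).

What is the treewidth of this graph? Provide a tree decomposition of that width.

Treewidth 2.
One optimal decomposition is:
Bags: B1 = {2, 5, 8}  B2 = {2, 7, 8}  B3 = {2, 6, 7}  B4 = {2, 3, 7}  B5 = {1, 5, 8}  B6 = {2, 5, 9}  B7 = {2, 4, 9}
Tree: B1–B2, B2–B3, B2–B4, B1–B5, B1–B6, B6–B7

The largest bag has 3 vertices, giving width 2; this decomposition certifies tw(G) ≤ 2. On the other hand G contains the 3-clique {1, 5, 8}. A clique must lie in a single bag of any decomposition, so no decomposition can have width below 2. Combining the bounds, tw(G) = 2.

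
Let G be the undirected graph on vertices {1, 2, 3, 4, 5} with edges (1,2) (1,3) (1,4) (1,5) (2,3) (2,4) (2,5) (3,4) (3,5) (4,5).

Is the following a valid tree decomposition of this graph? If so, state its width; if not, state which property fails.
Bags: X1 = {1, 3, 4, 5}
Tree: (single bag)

A tree decomposition must satisfy three properties: every vertex lies in some bag; for every edge, both endpoints lie together in some bag; and for every vertex, the bags containing it form a connected subtree. Here vertex 2 appears in no bag, so the decomposition is invalid.

No — vertex 2 appears in no bag.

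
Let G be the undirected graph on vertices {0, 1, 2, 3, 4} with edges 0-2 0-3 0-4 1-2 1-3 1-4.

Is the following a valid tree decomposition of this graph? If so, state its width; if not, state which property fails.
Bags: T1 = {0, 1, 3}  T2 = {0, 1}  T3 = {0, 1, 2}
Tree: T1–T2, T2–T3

A tree decomposition must satisfy three properties: every vertex lies in some bag; for every edge, both endpoints lie together in some bag; and for every vertex, the bags containing it form a connected subtree. Here vertex 4 appears in no bag, so the decomposition is invalid.

No — vertex 4 appears in no bag.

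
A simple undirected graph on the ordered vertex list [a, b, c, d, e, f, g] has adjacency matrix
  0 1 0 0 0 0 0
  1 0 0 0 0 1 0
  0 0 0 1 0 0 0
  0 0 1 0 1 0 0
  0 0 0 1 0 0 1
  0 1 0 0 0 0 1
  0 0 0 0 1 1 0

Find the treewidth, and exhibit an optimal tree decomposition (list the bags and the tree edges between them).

Each bag holds 2 vertices, so the decomposition has width 1, which upper-bounds the treewidth. G has an edge, so its treewidth is at least 1. Combining the bounds, tw(G) = 1.

Treewidth 1.
Bags: B1 = {c, d}  B2 = {d, e}  B3 = {e, g}  B4 = {f, g}  B5 = {b, f}  B6 = {a, b}
Tree: B1–B2, B2–B3, B3–B4, B4–B5, B5–B6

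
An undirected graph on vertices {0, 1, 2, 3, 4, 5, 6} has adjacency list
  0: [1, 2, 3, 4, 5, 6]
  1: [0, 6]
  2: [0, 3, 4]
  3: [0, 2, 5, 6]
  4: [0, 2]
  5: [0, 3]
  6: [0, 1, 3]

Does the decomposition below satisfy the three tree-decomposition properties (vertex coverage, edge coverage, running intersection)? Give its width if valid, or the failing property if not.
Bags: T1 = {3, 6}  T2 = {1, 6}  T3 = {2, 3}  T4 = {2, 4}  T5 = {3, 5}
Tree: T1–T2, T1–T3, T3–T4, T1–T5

A tree decomposition must satisfy three properties: every vertex lies in some bag; for every edge, both endpoints lie together in some bag; and for every vertex, the bags containing it form a connected subtree. Here vertex 0 appears in no bag, so the decomposition is invalid.

No — vertex 0 appears in no bag.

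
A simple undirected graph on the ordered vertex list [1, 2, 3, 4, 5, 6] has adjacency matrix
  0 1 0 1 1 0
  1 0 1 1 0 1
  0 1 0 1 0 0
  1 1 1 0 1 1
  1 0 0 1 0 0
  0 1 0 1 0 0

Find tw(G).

A width-2 tree decomposition is:
Bags: B1 = {1, 2, 4}  B2 = {2, 4, 6}  B3 = {1, 4, 5}  B4 = {2, 3, 4}
Tree: B1–B2, B1–B3, B1–B4
Every bag has size at most 3, so the width is 3 − 1 = 2 and tw(G) ≤ 2. For the lower bound, the 3 vertices {1, 2, 4} are pairwise adjacent, and any tree decomposition puts a clique entirely inside one bag — forcing width ≥ 2. The upper and lower bounds meet at 2, so that is the treewidth.

2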